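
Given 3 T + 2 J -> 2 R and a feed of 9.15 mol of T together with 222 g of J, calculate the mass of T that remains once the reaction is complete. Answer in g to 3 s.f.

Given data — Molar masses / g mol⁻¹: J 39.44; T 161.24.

n(T) = 9.150 mol
n(J) = 222.0 / 39.44 = 5.629 mol
n/ν → T: 3.050, J: 2.815; J is limiting.
T consumed = (3/2) × 5.629 = 8.444 mol
T remaining = 9.150 − 8.444 = 0.7060 mol
mass = 0.7060 × 161.24 = 113.8 g

114 g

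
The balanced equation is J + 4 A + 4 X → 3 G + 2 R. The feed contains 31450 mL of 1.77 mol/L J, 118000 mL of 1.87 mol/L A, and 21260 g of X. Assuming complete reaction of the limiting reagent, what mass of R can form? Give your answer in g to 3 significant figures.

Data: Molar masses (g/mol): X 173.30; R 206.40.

n(J) = 1.77 × 31450/1000 = 55.67 mol
n(A) = 1.87 × 118000/1000 = 220.7 mol
n(X) = 21260 / 173.30 = 122.7 mol
n/ν for J = 55.67/1 = 55.67
n/ν for A = 220.7/4 = 55.18
n/ν for X = 122.7/4 = 30.68
Smallest n/ν is X → limiting reagent.
n(R) = (2/4) × 122.7 = 61.35 mol
mass = 61.35 × 206.40 = 12660 g

12700 g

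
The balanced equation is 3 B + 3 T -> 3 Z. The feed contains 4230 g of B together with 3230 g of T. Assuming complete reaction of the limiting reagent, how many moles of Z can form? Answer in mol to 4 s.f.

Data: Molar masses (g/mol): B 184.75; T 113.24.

n(B) = 4230 / 184.75 = 22.90 mol
n(T) = 3230 / 113.24 = 28.52 mol
n/ν for B = 22.90/3 = 7.633
n/ν for T = 28.52/3 = 9.507
Smallest n/ν is B → limiting reagent.
n(Z) = (3/3) × 22.90 = 22.90 mol

22.90 mol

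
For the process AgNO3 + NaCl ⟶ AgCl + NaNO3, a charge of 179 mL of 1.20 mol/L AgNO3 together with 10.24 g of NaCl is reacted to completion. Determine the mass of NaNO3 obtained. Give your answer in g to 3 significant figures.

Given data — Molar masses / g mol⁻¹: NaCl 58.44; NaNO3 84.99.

14.9 g

n(AgNO3) = 1.20 × 179.0/1000 = 0.2148 mol
n(NaCl) = 10.24 / 58.44 = 0.1752 mol
n/ν for AgNO3 = 0.2148/1 = 0.2148
n/ν for NaCl = 0.1752/1 = 0.1752
Smallest n/ν is NaCl → limiting reagent.
n(NaNO3) = (1/1) × 0.1752 = 0.1752 mol
mass = 0.1752 × 84.99 = 14.89 g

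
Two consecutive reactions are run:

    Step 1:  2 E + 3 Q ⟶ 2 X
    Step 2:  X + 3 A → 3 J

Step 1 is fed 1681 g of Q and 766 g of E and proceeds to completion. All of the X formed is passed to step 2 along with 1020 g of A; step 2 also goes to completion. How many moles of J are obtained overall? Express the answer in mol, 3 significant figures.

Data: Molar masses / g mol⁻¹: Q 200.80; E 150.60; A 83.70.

12.2 mol

Step 1:
n(Q) = 1681 / 200.80 = 8.372 mol
n(E) = 766.0 / 150.60 = 5.086 mol
n/ν → Q: 2.791, E: 2.543; E is limiting.
n(X) produced = (2/2) × 5.086 = 5.086 mol
Step 2:
n(X) available = 5.086 mol
n(A) = 1020 / 83.70 = 12.19 mol
n/ν → X: 5.086, A: 4.063; A is limiting.
n(J) = (3/3) × 12.19 = 12.19 mol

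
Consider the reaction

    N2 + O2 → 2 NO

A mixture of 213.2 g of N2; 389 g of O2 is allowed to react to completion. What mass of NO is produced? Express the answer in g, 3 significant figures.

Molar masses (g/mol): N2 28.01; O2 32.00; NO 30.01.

n(N2) = 213.2 / 28.01 = 7.612 mol
n(O2) = 389.0 / 32.00 = 12.16 mol
n/ν → N2: 7.612, O2: 12.16; N2 is limiting.
n(NO) = (2/1) × 7.612 = 15.22 mol
mass = 15.22 × 30.01 = 456.8 g

457 g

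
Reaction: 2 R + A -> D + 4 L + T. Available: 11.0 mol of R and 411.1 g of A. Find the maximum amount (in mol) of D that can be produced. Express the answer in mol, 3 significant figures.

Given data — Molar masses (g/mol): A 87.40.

4.70 mol

n(R) = 11.00 mol
n(A) = 411.1 / 87.40 = 4.704 mol
n/ν for R = 11.00/2 = 5.500
n/ν for A = 4.704/1 = 4.704
Smallest n/ν is A → limiting reagent.
n(D) = (1/1) × 4.704 = 4.704 mol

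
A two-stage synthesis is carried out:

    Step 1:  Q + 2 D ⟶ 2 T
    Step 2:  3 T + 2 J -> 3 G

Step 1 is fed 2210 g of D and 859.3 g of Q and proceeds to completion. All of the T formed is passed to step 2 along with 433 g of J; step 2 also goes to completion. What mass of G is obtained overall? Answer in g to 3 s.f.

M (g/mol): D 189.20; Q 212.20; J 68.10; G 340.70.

2760 g

Step 1:
n(D) = 2210 / 189.20 = 11.68 mol
n(Q) = 859.3 / 212.20 = 4.049 mol
n/ν for D = 11.68/2 = 5.840
n/ν for Q = 4.049/1 = 4.049
Smallest n/ν is Q → limiting reagent.
n(T) produced = (2/1) × 4.049 = 8.098 mol
Step 2:
n(T) available = 8.098 mol
n(J) = 433.0 / 68.10 = 6.358 mol
n/ν for T = 8.098/3 = 2.699
n/ν for J = 6.358/2 = 3.179
Smallest n/ν is T → limiting reagent.
n(G) = (3/3) × 8.098 = 8.098 mol
mass = 8.098 × 340.70 = 2759 g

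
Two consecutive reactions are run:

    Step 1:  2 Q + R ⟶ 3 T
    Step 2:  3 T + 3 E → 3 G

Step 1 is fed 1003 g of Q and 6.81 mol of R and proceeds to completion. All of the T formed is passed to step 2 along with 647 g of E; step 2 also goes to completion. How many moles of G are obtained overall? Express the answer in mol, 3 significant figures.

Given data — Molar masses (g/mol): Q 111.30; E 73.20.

Step 1:
n(Q) = 1003 / 111.30 = 9.012 mol
n(R) = 6.810 mol
n/ν for Q = 9.012/2 = 4.506
n/ν for R = 6.810/1 = 6.810
Smallest n/ν is Q → limiting reagent.
n(T) produced = (3/2) × 9.012 = 13.52 mol
Step 2:
n(T) available = 13.52 mol
n(E) = 647.0 / 73.20 = 8.839 mol
n/ν for T = 13.52/3 = 4.507
n/ν for E = 8.839/3 = 2.946
Smallest n/ν is E → limiting reagent.
n(G) = (3/3) × 8.839 = 8.839 mol

8.84 mol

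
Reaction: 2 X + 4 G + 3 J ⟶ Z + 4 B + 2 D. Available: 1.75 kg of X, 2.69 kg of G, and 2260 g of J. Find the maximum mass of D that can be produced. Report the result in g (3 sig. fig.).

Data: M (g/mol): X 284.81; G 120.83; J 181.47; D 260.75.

n(X) = 1.750×1000 / 284.81 = 6.144 mol
n(G) = 2.690×1000 / 120.83 = 22.26 mol
n(J) = 2260 / 181.47 = 12.45 mol
n/ν → X: 3.072, G: 5.565, J: 4.150; X is limiting.
n(D) = (2/2) × 6.144 = 6.144 mol
mass = 6.144 × 260.75 = 1602 g

1600 g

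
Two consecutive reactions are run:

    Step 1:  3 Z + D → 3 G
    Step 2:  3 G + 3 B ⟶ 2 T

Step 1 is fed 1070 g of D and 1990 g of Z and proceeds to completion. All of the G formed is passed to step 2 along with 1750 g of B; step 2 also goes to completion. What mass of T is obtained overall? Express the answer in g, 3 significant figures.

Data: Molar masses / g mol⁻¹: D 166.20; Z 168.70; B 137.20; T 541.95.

4260 g

Step 1:
n(D) = 1070 / 166.20 = 6.438 mol
n(Z) = 1990 / 168.70 = 11.80 mol
n/ν for D = 6.438/1 = 6.438
n/ν for Z = 11.80/3 = 3.933
Smallest n/ν is Z → limiting reagent.
n(G) produced = (3/3) × 11.80 = 11.80 mol
Step 2:
n(G) available = 11.80 mol
n(B) = 1750 / 137.20 = 12.76 mol
n/ν for G = 11.80/3 = 3.933
n/ν for B = 12.76/3 = 4.253
Smallest n/ν is G → limiting reagent.
n(T) = (2/3) × 11.80 = 7.867 mol
mass = 7.867 × 541.95 = 4264 g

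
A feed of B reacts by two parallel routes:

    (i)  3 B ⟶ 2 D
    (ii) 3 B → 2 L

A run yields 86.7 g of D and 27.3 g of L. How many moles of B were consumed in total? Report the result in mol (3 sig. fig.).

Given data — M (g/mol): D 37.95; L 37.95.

4.51 mol

n(D) = 86.7 / 37.95 = 2.285 mol
n(L) = 27.3 / 37.95 = 0.7194 mol
n(B) via (i) = (3/2)×2.285 = 3.428 mol
n(B) via (ii) = (3/2)×0.7194 = 1.079 mol
total n(B) = 3.428 + 1.079 = 4.507 mol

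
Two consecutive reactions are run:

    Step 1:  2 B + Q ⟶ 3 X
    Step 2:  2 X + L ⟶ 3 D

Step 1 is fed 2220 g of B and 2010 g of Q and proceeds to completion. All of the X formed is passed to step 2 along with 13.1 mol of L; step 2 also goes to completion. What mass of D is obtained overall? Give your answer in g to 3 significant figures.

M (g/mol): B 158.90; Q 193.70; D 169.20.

5320 g

Step 1:
n(B) = 2220 / 158.90 = 13.97 mol
n(Q) = 2010 / 193.70 = 10.38 mol
n/ν for B = 13.97/2 = 6.985
n/ν for Q = 10.38/1 = 10.38
Smallest n/ν is B → limiting reagent.
n(X) produced = (3/2) × 13.97 = 20.96 mol
Step 2:
n(X) available = 20.96 mol
n(L) = 13.10 mol
n/ν for X = 20.96/2 = 10.48
n/ν for L = 13.10/1 = 13.10
Smallest n/ν is X → limiting reagent.
n(D) = (3/2) × 20.96 = 31.44 mol
mass = 31.44 × 169.20 = 5320 g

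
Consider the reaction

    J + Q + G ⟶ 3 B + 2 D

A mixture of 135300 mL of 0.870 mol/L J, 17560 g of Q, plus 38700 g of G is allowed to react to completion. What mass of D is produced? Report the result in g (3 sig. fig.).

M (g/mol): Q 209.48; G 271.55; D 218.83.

n(J) = 0.870 × 135300/1000 = 117.7 mol
n(Q) = 17560 / 209.48 = 83.83 mol
n(G) = 38700 / 271.55 = 142.5 mol
n/ν for J = 117.7/1 = 117.7
n/ν for Q = 83.83/1 = 83.83
n/ν for G = 142.5/1 = 142.5
Smallest n/ν is Q → limiting reagent.
n(D) = (2/1) × 83.83 = 167.7 mol
mass = 167.7 × 218.83 = 36700 g

36700 g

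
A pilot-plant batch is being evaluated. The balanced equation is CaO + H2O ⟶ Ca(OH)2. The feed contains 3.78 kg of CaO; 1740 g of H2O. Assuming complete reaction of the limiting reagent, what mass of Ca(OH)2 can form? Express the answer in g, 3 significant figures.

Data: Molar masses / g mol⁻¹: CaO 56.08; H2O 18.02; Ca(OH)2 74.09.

n(CaO) = 3.780×1000 / 56.08 = 67.40 mol
n(H2O) = 1740 / 18.02 = 96.56 mol
n/ν → CaO: 67.40, H2O: 96.56; CaO is limiting.
n(Ca(OH)2) = (1/1) × 67.40 = 67.40 mol
mass = 67.40 × 74.09 = 4994 g

4990 g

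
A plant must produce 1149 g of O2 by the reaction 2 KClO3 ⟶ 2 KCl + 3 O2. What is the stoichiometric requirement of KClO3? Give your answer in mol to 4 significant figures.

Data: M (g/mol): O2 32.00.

23.94 mol

n(O2) = 1149 / 32.00 = 35.91 mol
n(KClO3) = (2/3) × 35.91 = 23.94 mol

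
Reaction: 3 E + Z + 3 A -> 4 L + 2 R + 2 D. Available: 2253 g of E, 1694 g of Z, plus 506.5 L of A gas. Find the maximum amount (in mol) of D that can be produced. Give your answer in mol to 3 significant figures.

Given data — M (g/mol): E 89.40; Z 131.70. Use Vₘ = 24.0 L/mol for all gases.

n(E) = 2253 / 89.40 = 25.20 mol
n(Z) = 1694 / 131.70 = 12.86 mol
n(A) = 506.5 / 24.0 = 21.10 mol
n/ν for E = 25.20/3 = 8.400
n/ν for Z = 12.86/1 = 12.86
n/ν for A = 21.10/3 = 7.033
Smallest n/ν is A → limiting reagent.
n(D) = (2/3) × 21.10 = 14.07 mol

14.1 mol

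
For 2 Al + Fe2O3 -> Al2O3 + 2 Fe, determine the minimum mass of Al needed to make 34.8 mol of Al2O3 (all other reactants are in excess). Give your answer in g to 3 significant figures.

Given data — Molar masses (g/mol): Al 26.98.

n(Al2O3) = 34.80 mol
n(Al) = (2/1) × 34.80 = 69.60 mol
mass = 69.60 × 26.98 = 1878 g

1880 g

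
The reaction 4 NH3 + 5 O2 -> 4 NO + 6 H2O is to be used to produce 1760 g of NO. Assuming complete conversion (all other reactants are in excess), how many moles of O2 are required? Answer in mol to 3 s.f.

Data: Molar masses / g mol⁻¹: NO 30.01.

n(NO) = 1760 / 30.01 = 58.65 mol
n(O2) = (5/4) × 58.65 = 73.31 mol

73.3 mol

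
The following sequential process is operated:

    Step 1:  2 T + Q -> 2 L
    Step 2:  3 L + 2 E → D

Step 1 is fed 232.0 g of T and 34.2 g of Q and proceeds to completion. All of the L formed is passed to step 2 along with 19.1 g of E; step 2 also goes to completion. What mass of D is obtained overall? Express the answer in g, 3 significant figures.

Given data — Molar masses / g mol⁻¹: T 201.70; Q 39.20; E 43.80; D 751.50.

164 g

Step 1:
n(T) = 232.0 / 201.70 = 1.150 mol
n(Q) = 34.20 / 39.20 = 0.8724 mol
n/ν → T: 0.5750, Q: 0.8724; T is limiting.
n(L) produced = (2/2) × 1.150 = 1.150 mol
Step 2:
n(L) available = 1.150 mol
n(E) = 19.10 / 43.80 = 0.4361 mol
n/ν → L: 0.3833, E: 0.2181; E is limiting.
n(D) = (1/2) × 0.4361 = 0.2181 mol
mass = 0.2181 × 751.50 = 163.9 g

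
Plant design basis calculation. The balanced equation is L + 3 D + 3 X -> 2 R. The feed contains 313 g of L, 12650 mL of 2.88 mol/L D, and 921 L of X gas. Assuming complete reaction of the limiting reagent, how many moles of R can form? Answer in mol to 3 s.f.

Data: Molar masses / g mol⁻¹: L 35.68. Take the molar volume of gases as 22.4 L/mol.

17.5 mol

n(L) = 313.0 / 35.68 = 8.772 mol
n(D) = 2.88 × 12650/1000 = 36.43 mol
n(X) = 921.0 / 22.4 = 41.12 mol
n/ν for L = 8.772/1 = 8.772
n/ν for D = 36.43/3 = 12.14
n/ν for X = 41.12/3 = 13.71
Smallest n/ν is L → limiting reagent.
n(R) = (2/1) × 8.772 = 17.54 mol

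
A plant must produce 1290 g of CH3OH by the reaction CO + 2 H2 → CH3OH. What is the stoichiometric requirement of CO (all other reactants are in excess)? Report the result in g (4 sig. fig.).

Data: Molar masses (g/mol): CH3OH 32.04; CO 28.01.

1128 g

n(CH3OH) = 1290 / 32.04 = 40.26 mol
n(CO) = (1/1) × 40.26 = 40.26 mol
mass = 40.26 × 28.01 = 1128 g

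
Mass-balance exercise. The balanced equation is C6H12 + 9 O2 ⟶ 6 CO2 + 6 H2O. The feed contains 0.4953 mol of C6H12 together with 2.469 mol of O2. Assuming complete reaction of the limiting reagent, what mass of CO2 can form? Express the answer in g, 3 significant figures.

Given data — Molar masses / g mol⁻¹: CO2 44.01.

n(C6H12) = 0.4953 mol
n(O2) = 2.469 mol
n/ν → C6H12: 0.4953, O2: 0.2743; O2 is limiting.
n(CO2) = (6/9) × 2.469 = 1.646 mol
mass = 1.646 × 44.01 = 72.44 g

72.4 g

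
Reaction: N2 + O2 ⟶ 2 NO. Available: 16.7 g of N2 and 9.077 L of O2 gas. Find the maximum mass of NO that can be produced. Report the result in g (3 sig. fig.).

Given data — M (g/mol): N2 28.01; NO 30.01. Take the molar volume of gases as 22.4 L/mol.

n(N2) = 16.70 / 28.01 = 0.5962 mol
n(O2) = 9.077 / 22.4 = 0.4052 mol
n/ν for N2 = 0.5962/1 = 0.5962
n/ν for O2 = 0.4052/1 = 0.4052
Smallest n/ν is O2 → limiting reagent.
n(NO) = (2/1) × 0.4052 = 0.8104 mol
mass = 0.8104 × 30.01 = 24.32 g

24.3 g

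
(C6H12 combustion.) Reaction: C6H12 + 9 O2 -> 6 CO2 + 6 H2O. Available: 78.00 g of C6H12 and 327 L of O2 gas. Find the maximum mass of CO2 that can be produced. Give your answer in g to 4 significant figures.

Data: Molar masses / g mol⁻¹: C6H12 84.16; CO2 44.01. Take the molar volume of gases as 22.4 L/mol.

n(C6H12) = 78.00 / 84.16 = 0.9268 mol
n(O2) = 327.0 / 22.4 = 14.60 mol
n/ν for C6H12 = 0.9268/1 = 0.9268
n/ν for O2 = 14.60/9 = 1.622
Smallest n/ν is C6H12 → limiting reagent.
n(CO2) = (6/1) × 0.9268 = 5.561 mol
mass = 5.561 × 44.01 = 244.7 g

244.7 g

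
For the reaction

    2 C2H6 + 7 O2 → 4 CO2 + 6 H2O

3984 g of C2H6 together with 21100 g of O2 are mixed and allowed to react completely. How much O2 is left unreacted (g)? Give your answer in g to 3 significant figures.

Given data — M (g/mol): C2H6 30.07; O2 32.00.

6260 g

n(C2H6) = 3984 / 30.07 = 132.5 mol
n(O2) = 21100 / 32.00 = 659.4 mol
n/ν for C2H6 = 132.5/2 = 66.25
n/ν for O2 = 659.4/7 = 94.20
Smallest n/ν is C2H6 → limiting reagent.
O2 consumed = (7/2) × 132.5 = 463.8 mol
O2 remaining = 659.4 − 463.8 = 195.6 mol
mass = 195.6 × 32.00 = 6259 g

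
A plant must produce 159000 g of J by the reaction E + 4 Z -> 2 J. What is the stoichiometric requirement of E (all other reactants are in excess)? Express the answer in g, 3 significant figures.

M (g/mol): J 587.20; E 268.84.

36400 g

n(J) = 159000 / 587.20 = 270.8 mol
n(E) = (1/2) × 270.8 = 135.4 mol
mass = 135.4 × 268.84 = 36400 g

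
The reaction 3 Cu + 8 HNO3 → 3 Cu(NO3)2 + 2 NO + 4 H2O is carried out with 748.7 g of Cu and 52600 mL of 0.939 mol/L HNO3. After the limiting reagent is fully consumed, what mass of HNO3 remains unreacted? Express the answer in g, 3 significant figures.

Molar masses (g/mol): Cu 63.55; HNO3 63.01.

1130 g

n(Cu) = 748.7 / 63.55 = 11.78 mol
n(HNO3) = 0.939 × 52600/1000 = 49.39 mol
n/ν → Cu: 3.927, HNO3: 6.174; Cu is limiting.
HNO3 consumed = (8/3) × 11.78 = 31.41 mol
HNO3 remaining = 49.39 − 31.41 = 17.98 mol
mass = 17.98 × 63.01 = 1133 g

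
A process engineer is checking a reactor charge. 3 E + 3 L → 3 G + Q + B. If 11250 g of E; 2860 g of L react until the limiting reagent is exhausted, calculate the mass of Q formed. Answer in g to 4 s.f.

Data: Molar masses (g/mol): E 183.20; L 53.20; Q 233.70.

n(E) = 11250 / 183.20 = 61.41 mol
n(L) = 2860 / 53.20 = 53.76 mol
n/ν for E = 61.41/3 = 20.47
n/ν for L = 53.76/3 = 17.92
Smallest n/ν is L → limiting reagent.
n(Q) = (1/3) × 53.76 = 17.92 mol
mass = 17.92 × 233.70 = 4188 g

4188 g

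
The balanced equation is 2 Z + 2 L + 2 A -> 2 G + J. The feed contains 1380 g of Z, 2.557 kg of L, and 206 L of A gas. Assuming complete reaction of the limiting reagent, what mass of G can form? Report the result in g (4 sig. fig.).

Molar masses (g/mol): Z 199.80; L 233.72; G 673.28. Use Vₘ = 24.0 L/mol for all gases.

4650 g

n(Z) = 1380 / 199.80 = 6.907 mol
n(L) = 2.557×1000 / 233.72 = 10.94 mol
n(A) = 206.0 / 24.0 = 8.583 mol
n/ν for Z = 6.907/2 = 3.454
n/ν for L = 10.94/2 = 5.470
n/ν for A = 8.583/2 = 4.292
Smallest n/ν is Z → limiting reagent.
n(G) = (2/2) × 6.907 = 6.907 mol
mass = 6.907 × 673.28 = 4650 g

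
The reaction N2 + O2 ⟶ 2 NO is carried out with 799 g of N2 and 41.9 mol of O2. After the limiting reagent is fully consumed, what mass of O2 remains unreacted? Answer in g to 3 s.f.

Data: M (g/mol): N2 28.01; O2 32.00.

n(N2) = 799.0 / 28.01 = 28.53 mol
n(O2) = 41.90 mol
n/ν → N2: 28.53, O2: 41.90; N2 is limiting.
O2 consumed = (1/1) × 28.53 = 28.53 mol
O2 remaining = 41.90 − 28.53 = 13.37 mol
mass = 13.37 × 32.00 = 427.8 g

428 g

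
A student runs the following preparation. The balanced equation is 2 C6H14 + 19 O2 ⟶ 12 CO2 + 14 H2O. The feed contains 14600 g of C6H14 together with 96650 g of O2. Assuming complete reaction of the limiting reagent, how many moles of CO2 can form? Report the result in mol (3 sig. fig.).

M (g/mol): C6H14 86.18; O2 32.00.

n(C6H14) = 14600 / 86.18 = 169.4 mol
n(O2) = 96650 / 32.00 = 3020 mol
n/ν for C6H14 = 169.4/2 = 84.70
n/ν for O2 = 3020/19 = 158.9
Smallest n/ν is C6H14 → limiting reagent.
n(CO2) = (12/2) × 169.4 = 1016 mol

1020 mol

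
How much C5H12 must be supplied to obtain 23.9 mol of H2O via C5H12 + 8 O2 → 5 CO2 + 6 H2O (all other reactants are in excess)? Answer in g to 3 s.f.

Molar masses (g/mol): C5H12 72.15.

n(H2O) = 23.90 mol
n(C5H12) = (1/6) × 23.90 = 3.983 mol
mass = 3.983 × 72.15 = 287.4 g

287 g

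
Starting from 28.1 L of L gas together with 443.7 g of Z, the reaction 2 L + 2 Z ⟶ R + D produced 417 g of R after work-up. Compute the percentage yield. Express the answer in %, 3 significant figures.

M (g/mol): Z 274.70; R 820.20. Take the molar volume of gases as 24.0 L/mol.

86.8 %

n(L) = 28.10 / 24.0 = 1.171 mol
n(Z) = 443.7 / 274.70 = 1.615 mol
n/ν for L = 1.171/2 = 0.5855
n/ν for Z = 1.615/2 = 0.8075
Smallest n/ν is L → limiting reagent.
theoretical n(R) = (1/2) × 1.171 = 0.5855 mol → 480.2 g
% yield = 417 / 480.2 × 100 = 86.84 %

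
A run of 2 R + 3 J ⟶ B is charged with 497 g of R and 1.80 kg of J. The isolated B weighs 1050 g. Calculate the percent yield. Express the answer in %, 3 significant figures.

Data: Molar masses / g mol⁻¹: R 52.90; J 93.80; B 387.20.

n(R) = 497.0 / 52.90 = 9.395 mol
n(J) = 1.800×1000 / 93.80 = 19.19 mol
n/ν for R = 9.395/2 = 4.698
n/ν for J = 19.19/3 = 6.397
Smallest n/ν is R → limiting reagent.
theoretical n(B) = (1/2) × 9.395 = 4.698 mol → 1819 g
% yield = 1050 / 1819 × 100 = 57.72 %

57.7 %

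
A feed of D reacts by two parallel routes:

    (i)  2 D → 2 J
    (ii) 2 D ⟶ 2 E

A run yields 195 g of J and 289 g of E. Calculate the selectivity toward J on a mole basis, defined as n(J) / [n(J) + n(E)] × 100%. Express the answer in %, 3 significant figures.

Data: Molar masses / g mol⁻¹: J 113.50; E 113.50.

n(J) = 195 / 113.50 = 1.718 mol
n(E) = 289 / 113.50 = 2.546 mol
selectivity = 1.718/(1.718+2.546) × 100 = 40.29 %

40.3 %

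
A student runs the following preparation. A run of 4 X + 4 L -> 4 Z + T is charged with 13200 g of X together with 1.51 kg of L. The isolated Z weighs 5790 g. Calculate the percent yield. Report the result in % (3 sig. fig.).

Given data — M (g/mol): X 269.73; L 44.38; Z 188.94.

90.1 %

n(X) = 13200 / 269.73 = 48.94 mol
n(L) = 1.510×1000 / 44.38 = 34.02 mol
n/ν → X: 12.24, L: 8.505; L is limiting.
theoretical n(Z) = (4/4) × 34.02 = 34.02 mol → 6428 g
% yield = 5790 / 6428 × 100 = 90.07 %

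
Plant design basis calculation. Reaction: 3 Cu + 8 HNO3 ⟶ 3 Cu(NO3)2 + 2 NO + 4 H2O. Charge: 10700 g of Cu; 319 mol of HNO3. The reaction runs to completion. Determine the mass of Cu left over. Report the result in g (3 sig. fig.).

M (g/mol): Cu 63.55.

3100 g

n(Cu) = 10700 / 63.55 = 168.4 mol
n(HNO3) = 319.0 mol
n/ν for Cu = 168.4/3 = 56.13
n/ν for HNO3 = 319.0/8 = 39.88
Smallest n/ν is HNO3 → limiting reagent.
Cu consumed = (3/8) × 319.0 = 119.6 mol
Cu remaining = 168.4 − 119.6 = 48.80 mol
mass = 48.80 × 63.55 = 3101 g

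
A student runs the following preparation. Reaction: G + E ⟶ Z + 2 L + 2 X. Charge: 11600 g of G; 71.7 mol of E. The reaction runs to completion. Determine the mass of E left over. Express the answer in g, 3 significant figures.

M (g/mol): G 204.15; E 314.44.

4680 g

n(G) = 11600 / 204.15 = 56.82 mol
n(E) = 71.70 mol
n/ν for G = 56.82/1 = 56.82
n/ν for E = 71.70/1 = 71.70
Smallest n/ν is G → limiting reagent.
E consumed = (1/1) × 56.82 = 56.82 mol
E remaining = 71.70 − 56.82 = 14.88 mol
mass = 14.88 × 314.44 = 4679 g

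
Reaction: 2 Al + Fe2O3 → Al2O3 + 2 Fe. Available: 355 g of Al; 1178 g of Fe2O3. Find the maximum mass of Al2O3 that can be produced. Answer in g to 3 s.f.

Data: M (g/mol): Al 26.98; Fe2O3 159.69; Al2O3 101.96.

n(Al) = 355.0 / 26.98 = 13.16 mol
n(Fe2O3) = 1178 / 159.69 = 7.377 mol
n/ν for Al = 13.16/2 = 6.580
n/ν for Fe2O3 = 7.377/1 = 7.377
Smallest n/ν is Al → limiting reagent.
n(Al2O3) = (1/2) × 13.16 = 6.580 mol
mass = 6.580 × 101.96 = 670.9 g

671 g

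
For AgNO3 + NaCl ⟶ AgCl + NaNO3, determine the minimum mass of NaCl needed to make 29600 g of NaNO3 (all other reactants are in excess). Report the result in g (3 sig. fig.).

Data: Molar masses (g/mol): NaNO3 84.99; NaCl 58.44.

n(NaNO3) = 29600 / 84.99 = 348.3 mol
n(NaCl) = (1/1) × 348.3 = 348.3 mol
mass = 348.3 × 58.44 = 20350 g

20400 g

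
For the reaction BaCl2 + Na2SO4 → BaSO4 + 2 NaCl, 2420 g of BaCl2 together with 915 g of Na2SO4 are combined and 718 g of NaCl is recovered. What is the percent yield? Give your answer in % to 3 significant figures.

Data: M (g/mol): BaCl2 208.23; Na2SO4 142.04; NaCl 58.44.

n(BaCl2) = 2420 / 208.23 = 11.62 mol
n(Na2SO4) = 915.0 / 142.04 = 6.442 mol
n/ν for BaCl2 = 11.62/1 = 11.62
n/ν for Na2SO4 = 6.442/1 = 6.442
Smallest n/ν is Na2SO4 → limiting reagent.
theoretical n(NaCl) = (2/1) × 6.442 = 12.88 mol → 752.7 g
% yield = 718 / 752.7 × 100 = 95.39 %

95.4 %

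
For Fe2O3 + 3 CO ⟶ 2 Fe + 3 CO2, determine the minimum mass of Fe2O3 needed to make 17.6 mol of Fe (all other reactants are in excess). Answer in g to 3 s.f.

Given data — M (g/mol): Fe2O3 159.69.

1410 g

n(Fe) = 17.60 mol
n(Fe2O3) = (1/2) × 17.60 = 8.800 mol
mass = 8.800 × 159.69 = 1405 g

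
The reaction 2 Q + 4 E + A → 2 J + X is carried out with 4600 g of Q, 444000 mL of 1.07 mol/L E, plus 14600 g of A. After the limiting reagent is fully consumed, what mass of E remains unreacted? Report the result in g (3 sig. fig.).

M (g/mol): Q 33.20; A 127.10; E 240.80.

n(Q) = 4600 / 33.20 = 138.6 mol
n(E) = 1.07 × 444000/1000 = 475.1 mol
n(A) = 14600 / 127.10 = 114.9 mol
n/ν for Q = 138.6/2 = 69.30
n/ν for E = 475.1/4 = 118.8
n/ν for A = 114.9/1 = 114.9
Smallest n/ν is Q → limiting reagent.
E consumed = (4/2) × 138.6 = 277.2 mol
E remaining = 475.1 − 277.2 = 197.9 mol
mass = 197.9 × 240.80 = 47650 g

47700 g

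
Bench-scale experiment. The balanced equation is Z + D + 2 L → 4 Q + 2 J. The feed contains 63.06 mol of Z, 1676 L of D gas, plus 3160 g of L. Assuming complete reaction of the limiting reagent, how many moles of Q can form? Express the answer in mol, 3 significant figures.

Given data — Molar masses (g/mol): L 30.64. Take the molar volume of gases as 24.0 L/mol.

n(Z) = 63.06 mol
n(D) = 1676 / 24.0 = 69.83 mol
n(L) = 3160 / 30.64 = 103.1 mol
n/ν → Z: 63.06, D: 69.83, L: 51.55; L is limiting.
n(Q) = (4/2) × 103.1 = 206.2 mol

206 mol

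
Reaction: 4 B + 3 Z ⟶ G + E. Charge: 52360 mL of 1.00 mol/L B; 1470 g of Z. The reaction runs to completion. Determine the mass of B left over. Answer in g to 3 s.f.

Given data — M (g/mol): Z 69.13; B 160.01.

n(B) = 1.00 × 52360/1000 = 52.36 mol
n(Z) = 1470 / 69.13 = 21.26 mol
n/ν → B: 13.09, Z: 7.087; Z is limiting.
B consumed = (4/3) × 21.26 = 28.35 mol
B remaining = 52.36 − 28.35 = 24.01 mol
mass = 24.01 × 160.01 = 3842 g

3840 g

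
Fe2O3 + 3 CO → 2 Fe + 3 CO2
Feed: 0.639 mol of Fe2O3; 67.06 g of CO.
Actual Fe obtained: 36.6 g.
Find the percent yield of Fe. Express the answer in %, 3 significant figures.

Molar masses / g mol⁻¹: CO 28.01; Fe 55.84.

51.3 %

n(Fe2O3) = 0.6390 mol
n(CO) = 67.06 / 28.01 = 2.394 mol
n/ν for Fe2O3 = 0.6390/1 = 0.6390
n/ν for CO = 2.394/3 = 0.7980
Smallest n/ν is Fe2O3 → limiting reagent.
theoretical n(Fe) = (2/1) × 0.6390 = 1.278 mol → 71.36 g
% yield = 36.6 / 71.36 × 100 = 51.29 %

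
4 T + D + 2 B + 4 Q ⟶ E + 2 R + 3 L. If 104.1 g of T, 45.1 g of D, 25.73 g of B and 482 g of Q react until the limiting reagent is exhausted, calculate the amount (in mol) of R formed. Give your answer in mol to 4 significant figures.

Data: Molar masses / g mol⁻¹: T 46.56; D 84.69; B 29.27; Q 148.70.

n(T) = 104.1 / 46.56 = 2.236 mol
n(D) = 45.10 / 84.69 = 0.5325 mol
n(B) = 25.73 / 29.27 = 0.8791 mol
n(Q) = 482.0 / 148.70 = 3.241 mol
n/ν for T = 2.236/4 = 0.5590
n/ν for D = 0.5325/1 = 0.5325
n/ν for B = 0.8791/2 = 0.4396
n/ν for Q = 3.241/4 = 0.8103
Smallest n/ν is B → limiting reagent.
n(R) = (2/2) × 0.8791 = 0.8791 mol

0.8791 mol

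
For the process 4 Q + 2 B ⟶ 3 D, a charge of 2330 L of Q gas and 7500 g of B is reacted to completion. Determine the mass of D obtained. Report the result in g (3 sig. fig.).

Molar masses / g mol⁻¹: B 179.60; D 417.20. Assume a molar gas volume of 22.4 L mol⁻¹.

26100 g

n(Q) = 2330 / 22.4 = 104.0 mol
n(B) = 7500 / 179.60 = 41.76 mol
n/ν for Q = 104.0/4 = 26.00
n/ν for B = 41.76/2 = 20.88
Smallest n/ν is B → limiting reagent.
n(D) = (3/2) × 41.76 = 62.64 mol
mass = 62.64 × 417.20 = 26130 g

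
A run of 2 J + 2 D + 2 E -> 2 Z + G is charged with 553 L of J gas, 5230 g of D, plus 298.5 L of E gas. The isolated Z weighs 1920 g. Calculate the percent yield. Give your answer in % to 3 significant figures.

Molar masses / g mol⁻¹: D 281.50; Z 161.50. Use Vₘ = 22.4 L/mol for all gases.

n(J) = 553.0 / 22.4 = 24.69 mol
n(D) = 5230 / 281.50 = 18.58 mol
n(E) = 298.5 / 22.4 = 13.33 mol
n/ν for J = 24.69/2 = 12.35
n/ν for D = 18.58/2 = 9.290
n/ν for E = 13.33/2 = 6.665
Smallest n/ν is E → limiting reagent.
theoretical n(Z) = (2/2) × 13.33 = 13.33 mol → 2153 g
% yield = 1920 / 2153 × 100 = 89.18 %

89.2 %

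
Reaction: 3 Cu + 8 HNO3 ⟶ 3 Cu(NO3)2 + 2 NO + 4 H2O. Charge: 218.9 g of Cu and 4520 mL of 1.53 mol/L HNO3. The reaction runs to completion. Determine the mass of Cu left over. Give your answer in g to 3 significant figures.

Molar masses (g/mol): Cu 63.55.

n(Cu) = 218.9 / 63.55 = 3.445 mol
n(HNO3) = 1.53 × 4520/1000 = 6.916 mol
n/ν for Cu = 3.445/3 = 1.148
n/ν for HNO3 = 6.916/8 = 0.8645
Smallest n/ν is HNO3 → limiting reagent.
Cu consumed = (3/8) × 6.916 = 2.594 mol
Cu remaining = 3.445 − 2.594 = 0.8510 mol
mass = 0.8510 × 63.55 = 54.08 g

54.1 g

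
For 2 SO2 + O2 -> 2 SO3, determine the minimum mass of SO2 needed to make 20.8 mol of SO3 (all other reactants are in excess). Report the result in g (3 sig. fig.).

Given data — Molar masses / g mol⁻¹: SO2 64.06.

n(SO3) = 20.80 mol
n(SO2) = (2/2) × 20.80 = 20.80 mol
mass = 20.80 × 64.06 = 1332 g

1330 g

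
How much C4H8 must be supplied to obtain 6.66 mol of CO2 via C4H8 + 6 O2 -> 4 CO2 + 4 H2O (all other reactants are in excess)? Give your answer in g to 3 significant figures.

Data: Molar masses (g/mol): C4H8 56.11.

93.4 g

n(CO2) = 6.660 mol
n(C4H8) = (1/4) × 6.660 = 1.665 mol
mass = 1.665 × 56.11 = 93.42 g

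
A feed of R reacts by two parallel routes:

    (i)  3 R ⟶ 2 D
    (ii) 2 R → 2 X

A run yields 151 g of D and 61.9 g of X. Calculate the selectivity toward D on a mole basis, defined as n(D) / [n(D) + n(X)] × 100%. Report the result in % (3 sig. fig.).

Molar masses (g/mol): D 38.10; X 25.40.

61.9 %

n(D) = 151 / 38.10 = 3.963 mol
n(X) = 61.9 / 25.40 = 2.437 mol
selectivity = 3.963/(3.963+2.437) × 100 = 61.92 %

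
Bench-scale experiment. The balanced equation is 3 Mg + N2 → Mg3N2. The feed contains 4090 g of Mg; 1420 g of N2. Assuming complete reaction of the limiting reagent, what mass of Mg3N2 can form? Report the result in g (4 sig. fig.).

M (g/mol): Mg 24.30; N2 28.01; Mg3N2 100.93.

n(Mg) = 4090 / 24.30 = 168.3 mol
n(N2) = 1420 / 28.01 = 50.70 mol
n/ν → Mg: 56.10, N2: 50.70; N2 is limiting.
n(Mg3N2) = (1/1) × 50.70 = 50.70 mol
mass = 50.70 × 100.93 = 5117 g

5117 g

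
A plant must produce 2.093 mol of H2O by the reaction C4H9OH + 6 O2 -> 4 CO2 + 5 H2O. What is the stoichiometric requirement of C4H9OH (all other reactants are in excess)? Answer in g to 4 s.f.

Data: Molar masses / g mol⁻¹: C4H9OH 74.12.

n(H2O) = 2.093 mol
n(C4H9OH) = (1/5) × 2.093 = 0.4186 mol
mass = 0.4186 × 74.12 = 31.03 g

31.03 g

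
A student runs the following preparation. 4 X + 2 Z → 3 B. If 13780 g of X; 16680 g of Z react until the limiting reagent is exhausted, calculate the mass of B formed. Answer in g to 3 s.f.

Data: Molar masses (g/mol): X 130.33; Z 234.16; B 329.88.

26200 g

n(X) = 13780 / 130.33 = 105.7 mol
n(Z) = 16680 / 234.16 = 71.23 mol
n/ν for X = 105.7/4 = 26.43
n/ν for Z = 71.23/2 = 35.62
Smallest n/ν is X → limiting reagent.
n(B) = (3/4) × 105.7 = 79.28 mol
mass = 79.28 × 329.88 = 26150 g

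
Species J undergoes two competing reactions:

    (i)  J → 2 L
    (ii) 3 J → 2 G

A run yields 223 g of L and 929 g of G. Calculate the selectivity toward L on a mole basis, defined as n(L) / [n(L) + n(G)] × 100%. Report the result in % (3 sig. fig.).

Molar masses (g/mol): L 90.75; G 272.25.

n(L) = 223 / 90.75 = 2.457 mol
n(G) = 929 / 272.25 = 3.412 mol
selectivity = 2.457/(2.457+3.412) × 100 = 41.86 %

41.9 %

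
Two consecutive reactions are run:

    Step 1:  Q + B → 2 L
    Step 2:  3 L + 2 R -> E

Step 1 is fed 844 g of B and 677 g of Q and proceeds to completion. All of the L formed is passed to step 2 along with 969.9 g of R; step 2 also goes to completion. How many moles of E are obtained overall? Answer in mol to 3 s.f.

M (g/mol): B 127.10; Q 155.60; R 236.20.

Step 1:
n(B) = 844.0 / 127.10 = 6.640 mol
n(Q) = 677.0 / 155.60 = 4.351 mol
n/ν for B = 6.640/1 = 6.640
n/ν for Q = 4.351/1 = 4.351
Smallest n/ν is Q → limiting reagent.
n(L) produced = (2/1) × 4.351 = 8.702 mol
Step 2:
n(L) available = 8.702 mol
n(R) = 969.9 / 236.20 = 4.106 mol
n/ν for L = 8.702/3 = 2.901
n/ν for R = 4.106/2 = 2.053
Smallest n/ν is R → limiting reagent.
n(E) = (1/2) × 4.106 = 2.053 mol

2.05 mol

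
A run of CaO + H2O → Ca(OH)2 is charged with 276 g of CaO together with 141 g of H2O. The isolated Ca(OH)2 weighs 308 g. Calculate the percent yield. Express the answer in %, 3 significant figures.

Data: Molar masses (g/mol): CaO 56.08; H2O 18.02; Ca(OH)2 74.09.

84.5 %

n(CaO) = 276.0 / 56.08 = 4.922 mol
n(H2O) = 141.0 / 18.02 = 7.825 mol
n/ν for CaO = 4.922/1 = 4.922
n/ν for H2O = 7.825/1 = 7.825
Smallest n/ν is CaO → limiting reagent.
theoretical n(Ca(OH)2) = (1/1) × 4.922 = 4.922 mol → 364.7 g
% yield = 308 / 364.7 × 100 = 84.45 %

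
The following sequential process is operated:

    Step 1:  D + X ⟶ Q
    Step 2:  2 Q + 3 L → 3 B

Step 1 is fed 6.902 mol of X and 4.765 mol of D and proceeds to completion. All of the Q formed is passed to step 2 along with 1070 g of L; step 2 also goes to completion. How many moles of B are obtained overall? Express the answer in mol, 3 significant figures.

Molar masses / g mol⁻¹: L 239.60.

Step 1:
n(X) = 6.902 mol
n(D) = 4.765 mol
n/ν for X = 6.902/1 = 6.902
n/ν for D = 4.765/1 = 4.765
Smallest n/ν is D → limiting reagent.
n(Q) produced = (1/1) × 4.765 = 4.765 mol
Step 2:
n(Q) available = 4.765 mol
n(L) = 1070 / 239.60 = 4.466 mol
n/ν for Q = 4.765/2 = 2.383
n/ν for L = 4.466/3 = 1.489
Smallest n/ν is L → limiting reagent.
n(B) = (3/3) × 4.466 = 4.466 mol

4.47 mol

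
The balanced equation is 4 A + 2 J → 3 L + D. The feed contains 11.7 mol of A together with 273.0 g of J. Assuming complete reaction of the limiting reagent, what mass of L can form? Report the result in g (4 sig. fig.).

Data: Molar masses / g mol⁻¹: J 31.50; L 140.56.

1233 g

n(A) = 11.70 mol
n(J) = 273.0 / 31.50 = 8.667 mol
n/ν for A = 11.70/4 = 2.925
n/ν for J = 8.667/2 = 4.334
Smallest n/ν is A → limiting reagent.
n(L) = (3/4) × 11.70 = 8.775 mol
mass = 8.775 × 140.56 = 1233 g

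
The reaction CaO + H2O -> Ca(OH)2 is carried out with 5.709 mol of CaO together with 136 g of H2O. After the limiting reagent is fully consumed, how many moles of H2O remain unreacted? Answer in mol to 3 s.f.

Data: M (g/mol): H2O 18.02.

1.84 mol

n(CaO) = 5.709 mol
n(H2O) = 136.0 / 18.02 = 7.547 mol
n/ν → CaO: 5.709, H2O: 7.547; CaO is limiting.
H2O consumed = (1/1) × 5.709 = 5.709 mol
H2O remaining = 7.547 − 5.709 = 1.838 mol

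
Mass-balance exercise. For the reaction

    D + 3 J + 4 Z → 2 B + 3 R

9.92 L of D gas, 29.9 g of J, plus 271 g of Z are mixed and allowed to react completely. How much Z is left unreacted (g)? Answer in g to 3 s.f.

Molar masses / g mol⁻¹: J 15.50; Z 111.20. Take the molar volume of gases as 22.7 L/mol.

76.6 g

n(D) = 9.920 / 22.7 = 0.4370 mol
n(J) = 29.90 / 15.50 = 1.929 mol
n(Z) = 271.0 / 111.20 = 2.437 mol
n/ν for D = 0.4370/1 = 0.4370
n/ν for J = 1.929/3 = 0.6430
n/ν for Z = 2.437/4 = 0.6093
Smallest n/ν is D → limiting reagent.
Z consumed = (4/1) × 0.4370 = 1.748 mol
Z remaining = 2.437 − 1.748 = 0.6890 mol
mass = 0.6890 × 111.20 = 76.62 g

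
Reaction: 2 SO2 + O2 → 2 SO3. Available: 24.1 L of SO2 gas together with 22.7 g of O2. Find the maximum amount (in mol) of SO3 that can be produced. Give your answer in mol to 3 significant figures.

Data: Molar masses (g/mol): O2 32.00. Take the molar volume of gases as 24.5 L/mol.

n(SO2) = 24.10 / 24.5 = 0.9837 mol
n(O2) = 22.70 / 32.00 = 0.7094 mol
n/ν for SO2 = 0.9837/2 = 0.4919
n/ν for O2 = 0.7094/1 = 0.7094
Smallest n/ν is SO2 → limiting reagent.
n(SO3) = (2/2) × 0.9837 = 0.9837 mol

0.984 mol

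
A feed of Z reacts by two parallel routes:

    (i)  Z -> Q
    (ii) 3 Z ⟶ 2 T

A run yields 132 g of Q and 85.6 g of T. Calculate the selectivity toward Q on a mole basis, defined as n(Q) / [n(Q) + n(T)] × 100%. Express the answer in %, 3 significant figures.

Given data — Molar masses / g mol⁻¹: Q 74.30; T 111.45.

n(Q) = 132 / 74.30 = 1.777 mol
n(T) = 85.6 / 111.45 = 0.7681 mol
selectivity = 1.777/(1.777+0.7681) × 100 = 69.82 %

69.8 %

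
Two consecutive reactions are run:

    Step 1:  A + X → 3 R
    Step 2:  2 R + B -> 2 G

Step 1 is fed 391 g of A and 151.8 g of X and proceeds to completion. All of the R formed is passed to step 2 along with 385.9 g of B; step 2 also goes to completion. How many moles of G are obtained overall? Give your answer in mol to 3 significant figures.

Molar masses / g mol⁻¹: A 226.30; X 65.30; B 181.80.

Step 1:
n(A) = 391.0 / 226.30 = 1.728 mol
n(X) = 151.8 / 65.30 = 2.325 mol
n/ν → A: 1.728, X: 2.325; A is limiting.
n(R) produced = (3/1) × 1.728 = 5.184 mol
Step 2:
n(R) available = 5.184 mol
n(B) = 385.9 / 181.80 = 2.123 mol
n/ν → R: 2.592, B: 2.123; B is limiting.
n(G) = (2/1) × 2.123 = 4.246 mol

4.25 mol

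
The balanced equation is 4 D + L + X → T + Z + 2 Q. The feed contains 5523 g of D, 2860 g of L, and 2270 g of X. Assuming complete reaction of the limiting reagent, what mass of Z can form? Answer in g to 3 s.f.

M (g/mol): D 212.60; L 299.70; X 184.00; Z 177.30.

1150 g

n(D) = 5523 / 212.60 = 25.98 mol
n(L) = 2860 / 299.70 = 9.543 mol
n(X) = 2270 / 184.00 = 12.34 mol
n/ν for D = 25.98/4 = 6.495
n/ν for L = 9.543/1 = 9.543
n/ν for X = 12.34/1 = 12.34
Smallest n/ν is D → limiting reagent.
n(Z) = (1/4) × 25.98 = 6.495 mol
mass = 6.495 × 177.30 = 1152 g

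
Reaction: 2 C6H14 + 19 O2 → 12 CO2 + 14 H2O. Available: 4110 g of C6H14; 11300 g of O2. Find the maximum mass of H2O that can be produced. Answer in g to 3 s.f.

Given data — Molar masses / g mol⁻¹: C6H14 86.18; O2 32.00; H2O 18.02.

4690 g

n(C6H14) = 4110 / 86.18 = 47.69 mol
n(O2) = 11300 / 32.00 = 353.1 mol
n/ν for C6H14 = 47.69/2 = 23.85
n/ν for O2 = 353.1/19 = 18.58
Smallest n/ν is O2 → limiting reagent.
n(H2O) = (14/19) × 353.1 = 260.2 mol
mass = 260.2 × 18.02 = 4689 g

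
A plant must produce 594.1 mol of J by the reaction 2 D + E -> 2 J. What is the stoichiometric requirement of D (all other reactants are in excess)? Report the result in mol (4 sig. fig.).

594.1 mol

n(J) = 594.1 mol
n(D) = (2/2) × 594.1 = 594.1 mol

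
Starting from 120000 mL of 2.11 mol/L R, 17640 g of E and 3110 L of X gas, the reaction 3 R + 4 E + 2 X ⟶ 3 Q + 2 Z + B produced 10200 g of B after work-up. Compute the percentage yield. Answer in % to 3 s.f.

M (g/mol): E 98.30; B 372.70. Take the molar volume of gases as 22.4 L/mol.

61.0 %

n(R) = 2.11 × 120000/1000 = 253.2 mol
n(E) = 17640 / 98.30 = 179.5 mol
n(X) = 3110 / 22.4 = 138.8 mol
n/ν for R = 253.2/3 = 84.40
n/ν for E = 179.5/4 = 44.88
n/ν for X = 138.8/2 = 69.40
Smallest n/ν is E → limiting reagent.
theoretical n(B) = (1/4) × 179.5 = 44.88 mol → 16730 g
% yield = 10200 / 16730 × 100 = 60.97 %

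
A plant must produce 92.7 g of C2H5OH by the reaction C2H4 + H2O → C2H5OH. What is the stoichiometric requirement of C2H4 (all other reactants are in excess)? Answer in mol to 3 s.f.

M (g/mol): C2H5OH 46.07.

n(C2H5OH) = 92.7 / 46.07 = 2.012 mol
n(C2H4) = (1/1) × 2.012 = 2.012 mol

2.01 mol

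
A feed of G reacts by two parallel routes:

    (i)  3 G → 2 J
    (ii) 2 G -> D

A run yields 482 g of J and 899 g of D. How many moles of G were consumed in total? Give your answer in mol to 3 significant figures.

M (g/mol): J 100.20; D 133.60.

n(J) = 482 / 100.20 = 4.810 mol
n(D) = 899 / 133.60 = 6.729 mol
n(G) via (i) = (3/2)×4.810 = 7.215 mol
n(G) via (ii) = (2/1)×6.729 = 13.46 mol
total n(G) = 7.215 + 13.46 = 20.68 mol

20.7 mol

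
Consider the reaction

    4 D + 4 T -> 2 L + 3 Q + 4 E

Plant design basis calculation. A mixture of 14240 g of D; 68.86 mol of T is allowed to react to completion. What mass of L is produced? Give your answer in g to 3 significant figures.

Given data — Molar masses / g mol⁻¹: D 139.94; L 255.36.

8790 g

n(D) = 14240 / 139.94 = 101.8 mol
n(T) = 68.86 mol
n/ν for D = 101.8/4 = 25.45
n/ν for T = 68.86/4 = 17.22
Smallest n/ν is T → limiting reagent.
n(L) = (2/4) × 68.86 = 34.43 mol
mass = 34.43 × 255.36 = 8792 g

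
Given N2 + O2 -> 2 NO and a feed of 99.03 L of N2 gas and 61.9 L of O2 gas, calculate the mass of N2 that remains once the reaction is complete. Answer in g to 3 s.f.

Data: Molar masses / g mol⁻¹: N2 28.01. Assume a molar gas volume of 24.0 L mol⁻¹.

43.3 g

n(N2) = 99.03 / 24.0 = 4.126 mol
n(O2) = 61.90 / 24.0 = 2.579 mol
n/ν for N2 = 4.126/1 = 4.126
n/ν for O2 = 2.579/1 = 2.579
Smallest n/ν is O2 → limiting reagent.
N2 consumed = (1/1) × 2.579 = 2.579 mol
N2 remaining = 4.126 − 2.579 = 1.547 mol
mass = 1.547 × 28.01 = 43.33 g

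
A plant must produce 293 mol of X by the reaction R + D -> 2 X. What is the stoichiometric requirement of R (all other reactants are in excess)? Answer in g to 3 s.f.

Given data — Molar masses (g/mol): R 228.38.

33500 g

n(X) = 293.0 mol
n(R) = (1/2) × 293.0 = 146.5 mol
mass = 146.5 × 228.38 = 33460 g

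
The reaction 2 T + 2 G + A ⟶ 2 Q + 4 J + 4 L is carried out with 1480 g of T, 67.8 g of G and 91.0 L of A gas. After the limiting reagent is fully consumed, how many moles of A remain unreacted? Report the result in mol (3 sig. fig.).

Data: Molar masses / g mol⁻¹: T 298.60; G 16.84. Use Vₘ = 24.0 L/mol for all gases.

n(T) = 1480 / 298.60 = 4.956 mol
n(G) = 67.80 / 16.84 = 4.026 mol
n(A) = 91.00 / 24.0 = 3.792 mol
n/ν → T: 2.478, G: 2.013, A: 3.792; G is limiting.
A consumed = (1/2) × 4.026 = 2.013 mol
A remaining = 3.792 − 2.013 = 1.779 mol

1.78 mol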